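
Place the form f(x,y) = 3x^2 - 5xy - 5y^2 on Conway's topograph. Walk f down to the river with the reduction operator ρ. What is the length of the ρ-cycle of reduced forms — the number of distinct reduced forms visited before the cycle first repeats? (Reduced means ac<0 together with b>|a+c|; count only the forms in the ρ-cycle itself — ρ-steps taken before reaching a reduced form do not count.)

D = 85, ⌊√D⌋ = 9
descent: ρ → (-5,5,3)  [lands on river]
river: ρ → (3,7,-3)
river: ρ → (-3,5,5)
river: ρ → (5,5,-3)
river: ρ → (-3,7,3)
river: ρ → (3,5,-5)
ρ-cycle length = 6 (tail of 1 descent step not counted)

6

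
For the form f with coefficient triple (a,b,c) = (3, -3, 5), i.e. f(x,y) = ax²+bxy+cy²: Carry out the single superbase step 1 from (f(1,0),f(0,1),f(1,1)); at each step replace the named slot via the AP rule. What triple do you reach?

start (3,5,5) = (f(1,0),f(0,1),f(1,1))
replace slot 1: 2·(5+5) − 3 = 17 → (17,5,5)

17,5,5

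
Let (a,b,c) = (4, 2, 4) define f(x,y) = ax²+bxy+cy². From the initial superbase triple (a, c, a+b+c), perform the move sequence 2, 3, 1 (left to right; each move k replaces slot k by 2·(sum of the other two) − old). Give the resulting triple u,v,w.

start (4,4,10) = (f(1,0),f(0,1),f(1,1))
replace slot 2: 2·(4+10) − 4 = 24 → (4,24,10)
replace slot 3: 2·(4+24) − 10 = 46 → (4,24,46)
replace slot 1: 2·(24+46) − 4 = 136 → (136,24,46)

136,24,46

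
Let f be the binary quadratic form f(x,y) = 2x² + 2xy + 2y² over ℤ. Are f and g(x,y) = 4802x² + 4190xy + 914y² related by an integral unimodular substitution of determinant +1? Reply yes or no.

D₁ = -12, D₂ = -12
f: reduced (well bottom): (2,2,2) with a≤c, −a<b≤a
g: flip: (4802,4190,914)→(914,-4190,4802)
g: translate: b→-534 (≡-4190 mod 1828), so (914,-4190,4802)→(914,-534,78)
g: flip: (914,-534,78)→(78,534,914)
g: translate: b→66 (≡534 mod 156), so (78,534,914)→(78,66,14)
g: flip: (78,66,14)→(14,-66,78)
g: translate: b→-10 (≡-66 mod 28), so (14,-66,78)→(14,-10,2)
g: flip: (14,-10,2)→(2,10,14)
g: translate: b→2 (≡10 mod 4), so (2,10,14)→(2,2,2)
g: reduced (well bottom): (2,2,2) with a≤c, −a<b≤a
reduced forms (2, 2, 2) vs (2, 2, 2) ⇒ equivalent

yes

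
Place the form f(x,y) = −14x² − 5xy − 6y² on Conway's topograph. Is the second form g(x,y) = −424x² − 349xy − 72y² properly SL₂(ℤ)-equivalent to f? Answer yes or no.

D₁ = -311, D₂ = -311
f is negative-definite; reduce −f:
−f: flip: (14,5,6)→(6,-5,14)
−f: reduced (well bottom): (6,-5,14) with a≤c, −a<b≤a
flip sign back: reduced form of f is (-6,5,-14)
g is negative-definite; reduce −g:
−g: flip: (424,349,72)→(72,-349,424)
−g: translate: b→-61 (≡-349 mod 144), so (72,-349,424)→(72,-61,14)
−g: flip: (72,-61,14)→(14,61,72)
−g: translate: b→5 (≡61 mod 28), so (14,61,72)→(14,5,6)
−g: flip: (14,5,6)→(6,-5,14)
−g: reduced (well bottom): (6,-5,14) with a≤c, −a<b≤a
flip sign back: reduced form of g is (-6,5,-14)
reduced forms (-6, 5, -14) vs (-6, 5, -14) ⇒ equivalent

yes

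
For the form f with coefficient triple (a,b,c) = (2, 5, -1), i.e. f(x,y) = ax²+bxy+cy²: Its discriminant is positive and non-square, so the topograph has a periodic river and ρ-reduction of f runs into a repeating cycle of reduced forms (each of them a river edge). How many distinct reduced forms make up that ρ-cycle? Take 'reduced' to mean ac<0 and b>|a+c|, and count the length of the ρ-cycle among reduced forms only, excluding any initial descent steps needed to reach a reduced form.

D = 33, ⌊√D⌋ = 5
river: ρ → (-1,5,2)
river: ρ → (2,3,-3)
river: ρ → (-3,3,2)
river: ρ → (2,5,-1)
ρ-cycle length = 4 (tail of 0 descent steps not counted)

4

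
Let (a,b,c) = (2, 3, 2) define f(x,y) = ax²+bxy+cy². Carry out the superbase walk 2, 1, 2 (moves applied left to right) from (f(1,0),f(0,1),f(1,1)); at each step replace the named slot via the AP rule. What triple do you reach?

start (2,2,7) = (f(1,0),f(0,1),f(1,1))
replace slot 2: 2·(2+7) − 2 = 16 → (2,16,7)
replace slot 1: 2·(16+7) − 2 = 44 → (44,16,7)
replace slot 2: 2·(44+7) − 16 = 86 → (44,86,7)

44,86,7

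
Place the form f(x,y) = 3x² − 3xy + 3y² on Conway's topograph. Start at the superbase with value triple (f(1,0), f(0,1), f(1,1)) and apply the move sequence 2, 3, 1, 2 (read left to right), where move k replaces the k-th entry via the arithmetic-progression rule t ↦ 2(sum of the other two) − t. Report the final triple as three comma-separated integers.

start (3,3,3) = (f(1,0),f(0,1),f(1,1))
replace slot 2: 2·(3+3) − 3 = 9 → (3,9,3)
replace slot 3: 2·(3+9) − 3 = 21 → (3,9,21)
replace slot 1: 2·(9+21) − 3 = 57 → (57,9,21)
replace slot 2: 2·(57+21) − 9 = 147 → (57,147,21)

57,147,21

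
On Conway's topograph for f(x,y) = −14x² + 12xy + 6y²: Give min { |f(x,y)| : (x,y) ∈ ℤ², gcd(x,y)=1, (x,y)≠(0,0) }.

river: ρ → (6,12,-14)
river: ρ → (-14,16,4)
river: ρ → (4,16,-14)
river: ρ → (-14,12,6)
closes: descent 0, river 4
min |a| on river = 4

4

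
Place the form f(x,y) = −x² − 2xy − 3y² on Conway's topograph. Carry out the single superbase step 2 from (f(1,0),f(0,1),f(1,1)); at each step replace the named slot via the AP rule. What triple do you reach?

start (-1,-3,-6) = (f(1,0),f(0,1),f(1,1))
replace slot 2: 2·((-1)+(-6)) − (-3) = -11 → (-1,-11,-6)

-1,-11,-6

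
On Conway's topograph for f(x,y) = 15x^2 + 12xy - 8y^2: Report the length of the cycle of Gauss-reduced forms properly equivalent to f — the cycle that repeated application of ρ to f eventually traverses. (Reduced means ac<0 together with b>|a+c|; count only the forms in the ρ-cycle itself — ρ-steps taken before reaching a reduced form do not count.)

D = 624, ⌊√D⌋ = 24
river: ρ → (-8,20,7)
river: ρ → (7,22,-5)
river: ρ → (-5,18,15)
river: ρ → (15,12,-8)
ρ-cycle length = 4 (tail of 0 descent steps not counted)

4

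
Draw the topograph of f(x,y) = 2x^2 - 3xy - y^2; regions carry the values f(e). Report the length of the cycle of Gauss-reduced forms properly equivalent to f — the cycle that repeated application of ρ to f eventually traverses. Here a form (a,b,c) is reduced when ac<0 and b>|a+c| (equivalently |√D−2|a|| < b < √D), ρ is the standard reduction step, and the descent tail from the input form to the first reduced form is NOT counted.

D = 17, ⌊√D⌋ = 4
descent: ρ → (-1,3,2)  [lands on river]
river: ρ → (2,1,-2)
river: ρ → (-2,3,1)
river: ρ → (1,3,-2)
river: ρ → (-2,1,2)
river: ρ → (2,3,-1)
ρ-cycle length = 6 (tail of 1 descent step not counted)

6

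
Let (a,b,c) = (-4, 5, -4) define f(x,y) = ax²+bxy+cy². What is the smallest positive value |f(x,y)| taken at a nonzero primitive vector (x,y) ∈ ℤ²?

translate: b→3 (≡-5 mod 8), so (4,-5,4)→(4,3,3)
flip: (4,3,3)→(3,-3,4)
translate: b→3 (≡-3 mod 6), so (3,-3,4)→(3,3,4)
reduced (well bottom): (3,3,4) with a≤c, −a<b≤a
well minimum |f| = |-3| = 3 (negative-definite)

3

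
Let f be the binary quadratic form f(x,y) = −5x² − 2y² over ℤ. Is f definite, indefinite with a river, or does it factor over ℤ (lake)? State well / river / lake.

D = b²−4ac = 0² − 4·(-5)·(-2) = -40
D < 0 ⇒ definite ⇒ every region one sign ⇒ single well

well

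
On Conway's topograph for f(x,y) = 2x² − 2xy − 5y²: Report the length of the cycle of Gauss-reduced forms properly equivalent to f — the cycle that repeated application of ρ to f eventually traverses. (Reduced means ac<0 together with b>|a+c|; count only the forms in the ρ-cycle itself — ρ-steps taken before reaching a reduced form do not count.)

D = 44, ⌊√D⌋ = 6
descent: ρ → (-5,2,2)
descent: ρ → (2,6,-1)  [lands on river]
river: ρ → (-1,6,2)
ρ-cycle length = 2 (tail of 2 descent steps not counted)

2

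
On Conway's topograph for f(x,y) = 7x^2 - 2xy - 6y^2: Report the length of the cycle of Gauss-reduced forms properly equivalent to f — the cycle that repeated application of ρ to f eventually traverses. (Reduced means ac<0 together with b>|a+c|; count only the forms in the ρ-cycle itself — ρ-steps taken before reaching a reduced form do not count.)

D = 172, ⌊√D⌋ = 13
descent: ρ → (-6,2,7)  [lands on river]
river: ρ → (7,12,-1)
river: ρ → (-1,12,7)
river: ρ → (7,2,-6)
river: ρ → (-6,10,3)
river: ρ → (3,8,-9)
river: ρ → (-9,10,2)
river: ρ → (2,10,-9)
river: ρ → (-9,8,3)
river: ρ → (3,10,-6)
ρ-cycle length = 10 (tail of 1 descent step not counted)

10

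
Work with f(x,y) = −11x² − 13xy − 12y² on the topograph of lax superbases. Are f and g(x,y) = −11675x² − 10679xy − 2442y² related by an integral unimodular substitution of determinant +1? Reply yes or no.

D₁ = -359, D₂ = -359
f is negative-definite; reduce −f:
−f: translate: b→-9 (≡13 mod 22), so (11,13,12)→(11,-9,10)
−f: flip: (11,-9,10)→(10,9,11)
−f: reduced (well bottom): (10,9,11) with a≤c, −a<b≤a
flip sign back: reduced form of f is (-10,-9,-11)
g is negative-definite; reduce −g:
−g: flip: (11675,10679,2442)→(2442,-10679,11675)
−g: translate: b→-911 (≡-10679 mod 4884), so (2442,-10679,11675)→(2442,-911,85)
−g: flip: (2442,-911,85)→(85,911,2442)
−g: translate: b→61 (≡911 mod 170), so (85,911,2442)→(85,61,12)
−g: flip: (85,61,12)→(12,-61,85)
−g: translate: b→11 (≡-61 mod 24), so (12,-61,85)→(12,11,10)
−g: flip: (12,11,10)→(10,-11,12)
−g: translate: b→9 (≡-11 mod 20), so (10,-11,12)→(10,9,11)
−g: reduced (well bottom): (10,9,11) with a≤c, −a<b≤a
flip sign back: reduced form of g is (-10,-9,-11)
reduced forms (-10, -9, -11) vs (-10, -9, -11) ⇒ equivalent

yes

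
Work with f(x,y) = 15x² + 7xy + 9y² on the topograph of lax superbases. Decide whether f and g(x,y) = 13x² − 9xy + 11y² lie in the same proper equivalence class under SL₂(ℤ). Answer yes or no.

D₁ = -491, D₂ = -491
f: flip: (15,7,9)→(9,-7,15)
f: reduced (well bottom): (9,-7,15) with a≤c, −a<b≤a
g: flip: (13,-9,11)→(11,9,13)
g: reduced (well bottom): (11,9,13) with a≤c, −a<b≤a
reduced forms (9, -7, 15) vs (11, 9, 13) ⇒ inequivalent

no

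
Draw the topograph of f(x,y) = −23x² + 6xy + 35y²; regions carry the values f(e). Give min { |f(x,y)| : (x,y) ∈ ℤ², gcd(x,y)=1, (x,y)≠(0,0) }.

descent: ρ → (35,-6,-23)
descent: ρ → (-23,52,6)  [lands on river]
river: ρ → (6,56,-5)
river: ρ → (-5,54,17)
river: ρ → (17,48,-14)
river: ρ → (-14,36,35)
river: ρ → (35,34,-15)
river: ρ → (-15,56,2)
river: ρ → (2,56,-15)
river: ρ → (-15,34,35)
river: ρ → (35,36,-14)
river: ρ → (-14,48,17)
river: ρ → (17,54,-5)
river: ρ → (-5,56,6)
river: ρ → (6,52,-23)
river: ρ → (-23,40,18)
river: ρ → (18,32,-31)
river: ρ → (-31,30,19)
river: ρ → (19,46,-15)
river: ρ → (-15,44,22)
river: ρ → (22,44,-15)
river: ρ → (-15,46,19)
river: ρ → (19,30,-31)
river: ρ → (-31,32,18)
river: ρ → (18,40,-23)
closes: descent 2, river 24
min |a| on river = 2

2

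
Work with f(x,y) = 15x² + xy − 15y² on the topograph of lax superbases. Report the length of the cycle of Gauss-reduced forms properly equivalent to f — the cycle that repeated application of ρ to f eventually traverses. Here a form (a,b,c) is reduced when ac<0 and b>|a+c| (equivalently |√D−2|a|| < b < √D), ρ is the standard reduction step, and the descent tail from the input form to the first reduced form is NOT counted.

D = 901, ⌊√D⌋ = 30
river: ρ → (-15,29,1)
river: ρ → (1,29,-15)
river: ρ → (-15,1,15)
river: ρ → (15,29,-1)
river: ρ → (-1,29,15)
river: ρ → (15,1,-15)
ρ-cycle length = 6 (tail of 0 descent steps not counted)

6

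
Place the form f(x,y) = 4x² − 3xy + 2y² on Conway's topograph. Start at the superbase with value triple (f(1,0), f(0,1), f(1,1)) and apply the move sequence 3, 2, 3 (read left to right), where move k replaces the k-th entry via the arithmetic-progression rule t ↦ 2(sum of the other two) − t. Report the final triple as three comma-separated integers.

start (4,2,3) = (f(1,0),f(0,1),f(1,1))
replace slot 3: 2·(4+2) − 3 = 9 → (4,2,9)
replace slot 2: 2·(4+9) − 2 = 24 → (4,24,9)
replace slot 3: 2·(4+24) − 9 = 47 → (4,24,47)

4,24,47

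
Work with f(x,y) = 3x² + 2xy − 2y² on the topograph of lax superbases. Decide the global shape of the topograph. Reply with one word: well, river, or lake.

D = b²−4ac = 2² − 4·3·(-2) = 28
D > 0 non-square ⇒ indefinite ⇒ periodic river

river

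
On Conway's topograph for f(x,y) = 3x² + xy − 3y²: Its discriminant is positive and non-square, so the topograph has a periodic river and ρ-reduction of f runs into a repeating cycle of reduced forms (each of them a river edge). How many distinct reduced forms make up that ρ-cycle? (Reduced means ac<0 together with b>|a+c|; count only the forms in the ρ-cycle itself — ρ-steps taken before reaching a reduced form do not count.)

D = 37, ⌊√D⌋ = 6
river: ρ → (-3,5,1)
river: ρ → (1,5,-3)
river: ρ → (-3,1,3)
river: ρ → (3,5,-1)
river: ρ → (-1,5,3)
river: ρ → (3,1,-3)
ρ-cycle length = 6 (tail of 0 descent steps not counted)

6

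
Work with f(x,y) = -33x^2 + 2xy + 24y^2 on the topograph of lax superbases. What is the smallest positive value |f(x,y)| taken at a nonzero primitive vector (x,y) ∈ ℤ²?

descent: ρ → (24,46,-11)  [lands on river]
river: ρ → (-11,42,32)
river: ρ → (32,22,-21)
river: ρ → (-21,20,33)
river: ρ → (33,46,-8)
river: ρ → (-8,50,21)
river: ρ → (21,34,-24)
river: ρ → (-24,14,31)
river: ρ → (31,48,-7)
river: ρ → (-7,50,24)
closes: descent 1, river 10
min |a| on river = 7

7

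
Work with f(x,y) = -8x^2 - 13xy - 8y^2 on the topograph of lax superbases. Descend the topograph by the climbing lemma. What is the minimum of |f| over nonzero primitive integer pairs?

translate: b→-3 (≡13 mod 16), so (8,13,8)→(8,-3,3)
flip: (8,-3,3)→(3,3,8)
reduced (well bottom): (3,3,8) with a≤c, −a<b≤a
well minimum |f| = |-3| = 3 (negative-definite)

3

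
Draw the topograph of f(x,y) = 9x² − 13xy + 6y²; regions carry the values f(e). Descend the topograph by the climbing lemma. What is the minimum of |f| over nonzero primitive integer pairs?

translate: b→5 (≡-13 mod 18), so (9,-13,6)→(9,5,2)
flip: (9,5,2)→(2,-5,9)
translate: b→-1 (≡-5 mod 4), so (2,-5,9)→(2,-1,6)
reduced (well bottom): (2,-1,6) with a≤c, −a<b≤a
well minimum = a = 2

2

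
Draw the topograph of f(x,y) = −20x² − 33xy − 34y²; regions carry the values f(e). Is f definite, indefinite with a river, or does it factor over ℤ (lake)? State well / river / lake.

D = b²−4ac = (-33)² − 4·(-20)·(-34) = -1631
D < 0 ⇒ definite ⇒ every region one sign ⇒ single well

well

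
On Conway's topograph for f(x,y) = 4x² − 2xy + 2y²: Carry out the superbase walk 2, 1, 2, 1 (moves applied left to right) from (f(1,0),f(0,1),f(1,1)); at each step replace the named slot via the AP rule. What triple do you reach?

start (4,2,4) = (f(1,0),f(0,1),f(1,1))
replace slot 2: 2·(4+4) − 2 = 14 → (4,14,4)
replace slot 1: 2·(14+4) − 4 = 32 → (32,14,4)
replace slot 2: 2·(32+4) − 14 = 58 → (32,58,4)
replace slot 1: 2·(58+4) − 32 = 92 → (92,58,4)

92,58,4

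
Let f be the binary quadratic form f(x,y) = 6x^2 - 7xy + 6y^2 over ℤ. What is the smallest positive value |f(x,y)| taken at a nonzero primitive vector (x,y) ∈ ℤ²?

translate: b→5 (≡-7 mod 12), so (6,-7,6)→(6,5,5)
flip: (6,5,5)→(5,-5,6)
translate: b→5 (≡-5 mod 10), so (5,-5,6)→(5,5,6)
reduced (well bottom): (5,5,6) with a≤c, −a<b≤a
well minimum = a = 5

5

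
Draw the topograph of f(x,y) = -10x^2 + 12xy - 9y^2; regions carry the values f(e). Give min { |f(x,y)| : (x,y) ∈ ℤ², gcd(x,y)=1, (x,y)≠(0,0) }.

translate: b→8 (≡-12 mod 20), so (10,-12,9)→(10,8,7)
flip: (10,8,7)→(7,-8,10)
translate: b→6 (≡-8 mod 14), so (7,-8,10)→(7,6,9)
reduced (well bottom): (7,6,9) with a≤c, −a<b≤a
well minimum |f| = |-7| = 7 (negative-definite)

7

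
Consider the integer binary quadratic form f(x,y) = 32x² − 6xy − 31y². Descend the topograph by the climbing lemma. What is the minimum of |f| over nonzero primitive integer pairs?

descent: ρ → (-31,6,32)  [lands on river]
river: ρ → (32,58,-5)
river: ρ → (-5,62,8)
river: ρ → (8,50,-47)
river: ρ → (-47,44,11)
river: ρ → (11,44,-47)
river: ρ → (-47,50,8)
river: ρ → (8,62,-5)
river: ρ → (-5,58,32)
river: ρ → (32,6,-31)
river: ρ → (-31,56,7)
river: ρ → (7,56,-31)
closes: descent 1, river 12
min |a| on river = 5

5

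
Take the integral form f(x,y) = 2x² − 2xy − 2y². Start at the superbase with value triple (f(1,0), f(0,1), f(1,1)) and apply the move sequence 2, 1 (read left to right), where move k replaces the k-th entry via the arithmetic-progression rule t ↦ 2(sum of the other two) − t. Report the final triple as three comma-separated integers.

start (2,-2,-2) = (f(1,0),f(0,1),f(1,1))
replace slot 2: 2·(2+(-2)) − (-2) = 2 → (2,2,-2)
replace slot 1: 2·(2+(-2)) − 2 = -2 → (-2,2,-2)

-2,2,-2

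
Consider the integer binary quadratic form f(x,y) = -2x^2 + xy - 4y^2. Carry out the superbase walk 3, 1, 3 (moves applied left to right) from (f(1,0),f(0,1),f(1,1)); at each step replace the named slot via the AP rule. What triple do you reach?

start (-2,-4,-5) = (f(1,0),f(0,1),f(1,1))
replace slot 3: 2·((-2)+(-4)) − (-5) = -7 → (-2,-4,-7)
replace slot 1: 2·((-4)+(-7)) − (-2) = -20 → (-20,-4,-7)
replace slot 3: 2·((-20)+(-4)) − (-7) = -41 → (-20,-4,-41)

-20,-4,-41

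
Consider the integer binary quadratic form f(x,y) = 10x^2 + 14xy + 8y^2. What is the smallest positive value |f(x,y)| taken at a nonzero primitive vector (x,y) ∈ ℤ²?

translate: b→-6 (≡14 mod 20), so (10,14,8)→(10,-6,4)
flip: (10,-6,4)→(4,6,10)
translate: b→-2 (≡6 mod 8), so (4,6,10)→(4,-2,8)
reduced (well bottom): (4,-2,8) with a≤c, −a<b≤a
well minimum = a = 4

4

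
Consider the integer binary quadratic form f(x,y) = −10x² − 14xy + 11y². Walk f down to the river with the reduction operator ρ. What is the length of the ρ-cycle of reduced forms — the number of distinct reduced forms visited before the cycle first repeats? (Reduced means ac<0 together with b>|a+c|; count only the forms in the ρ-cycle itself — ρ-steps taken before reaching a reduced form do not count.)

D = 636, ⌊√D⌋ = 25
descent: ρ → (11,14,-10)  [lands on river]
river: ρ → (-10,6,15)
river: ρ → (15,24,-1)
river: ρ → (-1,24,15)
river: ρ → (15,6,-10)
river: ρ → (-10,14,11)
river: ρ → (11,8,-13)
river: ρ → (-13,18,6)
river: ρ → (6,18,-13)
river: ρ → (-13,8,11)
ρ-cycle length = 10 (tail of 1 descent step not counted)

10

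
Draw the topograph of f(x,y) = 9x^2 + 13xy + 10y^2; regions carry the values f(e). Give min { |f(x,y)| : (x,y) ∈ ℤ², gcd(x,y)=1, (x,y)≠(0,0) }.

translate: b→-5 (≡13 mod 18), so (9,13,10)→(9,-5,6)
flip: (9,-5,6)→(6,5,9)
reduced (well bottom): (6,5,9) with a≤c, −a<b≤a
well minimum = a = 6

6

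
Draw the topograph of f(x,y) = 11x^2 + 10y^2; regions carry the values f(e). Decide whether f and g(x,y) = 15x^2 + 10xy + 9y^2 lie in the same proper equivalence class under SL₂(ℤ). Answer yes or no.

D₁ = -440, D₂ = -440
f: flip: (11,0,10)→(10,0,11)
f: reduced (well bottom): (10,0,11) with a≤c, −a<b≤a
g: flip: (15,10,9)→(9,-10,15)
g: translate: b→8 (≡-10 mod 18), so (9,-10,15)→(9,8,14)
g: reduced (well bottom): (9,8,14) with a≤c, −a<b≤a
reduced forms (10, 0, 11) vs (9, 8, 14) ⇒ inequivalent

no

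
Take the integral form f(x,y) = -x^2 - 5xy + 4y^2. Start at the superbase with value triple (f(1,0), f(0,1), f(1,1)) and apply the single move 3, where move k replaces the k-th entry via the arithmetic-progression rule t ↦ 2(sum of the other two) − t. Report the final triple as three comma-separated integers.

start (-1,4,-2) = (f(1,0),f(0,1),f(1,1))
replace slot 3: 2·((-1)+4) − (-2) = 8 → (-1,4,8)

-1,4,8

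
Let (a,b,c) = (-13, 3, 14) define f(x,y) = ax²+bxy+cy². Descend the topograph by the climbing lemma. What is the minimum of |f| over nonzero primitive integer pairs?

river: ρ → (14,25,-2)
river: ρ → (-2,27,1)
river: ρ → (1,27,-2)
river: ρ → (-2,25,14)
river: ρ → (14,3,-13)
river: ρ → (-13,23,4)
river: ρ → (4,25,-7)
river: ρ → (-7,17,16)
river: ρ → (16,15,-8)
river: ρ → (-8,17,14)
river: ρ → (14,11,-11)
river: ρ → (-11,11,14)
river: ρ → (14,17,-8)
river: ρ → (-8,15,16)
river: ρ → (16,17,-7)
river: ρ → (-7,25,4)
river: ρ → (4,23,-13)
river: ρ → (-13,3,14)
closes: descent 0, river 18
min |a| on river = 1

1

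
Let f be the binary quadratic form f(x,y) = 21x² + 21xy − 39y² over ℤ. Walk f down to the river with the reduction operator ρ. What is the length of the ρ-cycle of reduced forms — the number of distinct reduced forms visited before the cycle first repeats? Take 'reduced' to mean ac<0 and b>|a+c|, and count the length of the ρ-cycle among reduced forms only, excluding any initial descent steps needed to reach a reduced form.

D = 3717, ⌊√D⌋ = 60
river: ρ → (-39,57,3)
river: ρ → (3,57,-39)
river: ρ → (-39,21,21)
river: ρ → (21,21,-39)
ρ-cycle length = 4 (tail of 0 descent steps not counted)

4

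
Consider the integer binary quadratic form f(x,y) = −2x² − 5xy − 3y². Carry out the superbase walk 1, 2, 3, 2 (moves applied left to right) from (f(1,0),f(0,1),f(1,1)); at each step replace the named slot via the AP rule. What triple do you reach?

start (-2,-3,-10) = (f(1,0),f(0,1),f(1,1))
replace slot 1: 2·((-3)+(-10)) − (-2) = -24 → (-24,-3,-10)
replace slot 2: 2·((-24)+(-10)) − (-3) = -65 → (-24,-65,-10)
replace slot 3: 2·((-24)+(-65)) − (-10) = -168 → (-24,-65,-168)
replace slot 2: 2·((-24)+(-168)) − (-65) = -319 → (-24,-319,-168)

-24,-319,-168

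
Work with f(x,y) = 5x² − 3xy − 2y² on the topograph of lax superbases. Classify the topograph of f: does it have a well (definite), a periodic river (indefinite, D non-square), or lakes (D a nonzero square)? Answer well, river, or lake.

D = b²−4ac = (-3)² − 4·5·(-2) = 49
D = 7² is a perfect square ⇒ form factors over ℤ ⇒ lakes

lake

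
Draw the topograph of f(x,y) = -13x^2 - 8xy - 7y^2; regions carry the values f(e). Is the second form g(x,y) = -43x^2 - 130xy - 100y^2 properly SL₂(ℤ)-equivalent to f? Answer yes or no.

D₁ = -300, D₂ = -300
f is negative-definite; reduce −f:
−f: flip: (13,8,7)→(7,-8,13)
−f: translate: b→6 (≡-8 mod 14), so (7,-8,13)→(7,6,12)
−f: reduced (well bottom): (7,6,12) with a≤c, −a<b≤a
flip sign back: reduced form of f is (-7,-6,-12)
g is negative-definite; reduce −g:
−g: translate: b→-42 (≡130 mod 86), so (43,130,100)→(43,-42,12)
−g: flip: (43,-42,12)→(12,42,43)
−g: translate: b→-6 (≡42 mod 24), so (12,42,43)→(12,-6,7)
−g: flip: (12,-6,7)→(7,6,12)
−g: reduced (well bottom): (7,6,12) with a≤c, −a<b≤a
flip sign back: reduced form of g is (-7,-6,-12)
reduced forms (-7, -6, -12) vs (-7, -6, -12) ⇒ equivalent

yes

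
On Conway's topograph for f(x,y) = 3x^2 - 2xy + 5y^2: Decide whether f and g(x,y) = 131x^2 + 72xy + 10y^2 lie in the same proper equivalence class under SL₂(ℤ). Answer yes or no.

D₁ = -56, D₂ = -56
f: reduced (well bottom): (3,-2,5) with a≤c, −a<b≤a
g: flip: (131,72,10)→(10,-72,131)
g: translate: b→8 (≡-72 mod 20), so (10,-72,131)→(10,8,3)
g: flip: (10,8,3)→(3,-8,10)
g: translate: b→-2 (≡-8 mod 6), so (3,-8,10)→(3,-2,5)
g: reduced (well bottom): (3,-2,5) with a≤c, −a<b≤a
reduced forms (3, -2, 5) vs (3, -2, 5) ⇒ equivalent

yes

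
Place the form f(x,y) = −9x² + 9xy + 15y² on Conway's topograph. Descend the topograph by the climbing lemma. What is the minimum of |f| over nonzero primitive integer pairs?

river: ρ → (15,21,-3)
river: ρ → (-3,21,15)
river: ρ → (15,9,-9)
river: ρ → (-9,9,15)
closes: descent 0, river 4
min |a| on river = 3

3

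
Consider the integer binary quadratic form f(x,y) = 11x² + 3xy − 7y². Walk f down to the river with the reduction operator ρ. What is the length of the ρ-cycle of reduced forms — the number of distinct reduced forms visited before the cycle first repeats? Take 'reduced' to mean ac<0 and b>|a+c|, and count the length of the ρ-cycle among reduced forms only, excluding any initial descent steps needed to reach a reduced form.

D = 317, ⌊√D⌋ = 17
descent: ρ → (-7,11,7)  [lands on river]
river: ρ → (7,17,-1)
river: ρ → (-1,17,7)
river: ρ → (7,11,-7)
river: ρ → (-7,17,1)
river: ρ → (1,17,-7)
ρ-cycle length = 6 (tail of 1 descent step not counted)

6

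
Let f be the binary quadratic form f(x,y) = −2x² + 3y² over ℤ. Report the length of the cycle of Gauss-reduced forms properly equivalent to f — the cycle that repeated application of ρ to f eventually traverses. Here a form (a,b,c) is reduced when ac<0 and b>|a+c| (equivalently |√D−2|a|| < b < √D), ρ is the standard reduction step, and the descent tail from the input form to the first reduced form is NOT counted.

D = 24, ⌊√D⌋ = 4
descent: ρ → (3,0,-2)
descent: ρ → (-2,4,1)  [lands on river]
river: ρ → (1,4,-2)
ρ-cycle length = 2 (tail of 2 descent steps not counted)

2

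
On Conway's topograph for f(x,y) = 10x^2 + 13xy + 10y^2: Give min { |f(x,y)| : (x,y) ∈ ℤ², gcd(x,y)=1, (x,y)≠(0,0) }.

translate: b→-7 (≡13 mod 20), so (10,13,10)→(10,-7,7)
flip: (10,-7,7)→(7,7,10)
reduced (well bottom): (7,7,10) with a≤c, −a<b≤a
well minimum = a = 7

7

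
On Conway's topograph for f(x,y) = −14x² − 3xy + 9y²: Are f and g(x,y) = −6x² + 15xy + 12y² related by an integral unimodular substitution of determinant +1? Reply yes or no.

D₁ = 513, D₂ = 513
river cycle of f (length 16): (9, 21, -2), (-2, 19, 19), (19, 19, -2), (-2, 21, 9), (9, 15, -8), (-8, 17, 7), (7, 11, -14), (-14, 17, 4), (4, 15, -18), (-18, 21, 1), … (6 more)
river cycle of g (length 6): (12, 9, -9), (-9, 9, 12), (12, 15, -6), (-6, 21, 3), (3, 21, -6), (-6, 15, 12)
cycles differ ⇒ inequivalent

no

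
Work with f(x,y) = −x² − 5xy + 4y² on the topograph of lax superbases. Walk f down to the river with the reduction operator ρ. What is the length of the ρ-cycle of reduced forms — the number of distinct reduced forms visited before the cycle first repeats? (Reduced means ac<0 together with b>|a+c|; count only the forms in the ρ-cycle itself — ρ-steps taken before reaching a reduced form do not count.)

D = 41, ⌊√D⌋ = 6
descent: ρ → (4,5,-1)  [lands on river]
river: ρ → (-1,5,4)
river: ρ → (4,3,-2)
river: ρ → (-2,5,2)
river: ρ → (2,3,-4)
river: ρ → (-4,5,1)
river: ρ → (1,5,-4)
river: ρ → (-4,3,2)
river: ρ → (2,5,-2)
river: ρ → (-2,3,4)
ρ-cycle length = 10 (tail of 1 descent step not counted)

10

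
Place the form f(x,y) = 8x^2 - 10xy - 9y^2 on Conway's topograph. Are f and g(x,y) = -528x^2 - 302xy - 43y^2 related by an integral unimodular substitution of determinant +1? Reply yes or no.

D₁ = 388, D₂ = 388
river cycle of f (length 22): (-9, 10, 8), (8, 6, -11), (-11, 16, 3), (3, 14, -16), (-16, 18, 1), (1, 18, -16), (-16, 14, 3), (3, 16, -11), (-11, 6, 8), (8, 10, -9), … (12 more)
river cycle of g (length 22): (-8, 10, 9), (9, 8, -9), (-9, 10, 8), (8, 6, -11), (-11, 16, 3), (3, 14, -16), (-16, 18, 1), (1, 18, -16), (-16, 14, 3), (3, 16, -11), … (12 more)
cycles coincide ⇒ equivalent

yes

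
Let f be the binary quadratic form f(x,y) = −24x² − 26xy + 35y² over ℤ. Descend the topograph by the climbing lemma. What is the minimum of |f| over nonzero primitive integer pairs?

descent: ρ → (35,26,-24)  [lands on river]
river: ρ → (-24,22,37)
river: ρ → (37,52,-9)
river: ρ → (-9,56,25)
river: ρ → (25,44,-21)
river: ρ → (-21,40,29)
river: ρ → (29,18,-32)
river: ρ → (-32,46,15)
river: ρ → (15,44,-35)
river: ρ → (-35,26,24)
river: ρ → (24,22,-37)
river: ρ → (-37,52,9)
river: ρ → (9,56,-25)
river: ρ → (-25,44,21)
river: ρ → (21,40,-29)
river: ρ → (-29,18,32)
river: ρ → (32,46,-15)
river: ρ → (-15,44,35)
closes: descent 1, river 18
min |a| on river = 9

9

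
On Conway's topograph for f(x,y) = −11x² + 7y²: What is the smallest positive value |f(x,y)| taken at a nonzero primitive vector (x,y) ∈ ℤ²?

descent: ρ → (7,14,-4)  [lands on river]
river: ρ → (-4,10,13)
river: ρ → (13,16,-1)
river: ρ → (-1,16,13)
river: ρ → (13,10,-4)
river: ρ → (-4,14,7)
closes: descent 1, river 6
min |a| on river = 1

1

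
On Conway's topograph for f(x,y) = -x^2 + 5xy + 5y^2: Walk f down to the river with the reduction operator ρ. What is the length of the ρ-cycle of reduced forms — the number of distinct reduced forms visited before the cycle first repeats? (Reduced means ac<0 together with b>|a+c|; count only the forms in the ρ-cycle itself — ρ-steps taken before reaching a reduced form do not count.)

D = 45, ⌊√D⌋ = 6
river: ρ → (5,5,-1)
river: ρ → (-1,5,5)
ρ-cycle length = 2 (tail of 0 descent steps not counted)

2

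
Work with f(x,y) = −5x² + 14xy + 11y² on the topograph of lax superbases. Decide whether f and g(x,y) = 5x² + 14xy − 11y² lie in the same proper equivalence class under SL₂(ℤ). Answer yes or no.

D₁ = 416, D₂ = 416
river cycle of f (length 6): (11, 8, -8), (-8, 8, 11), (11, 14, -5), (-5, 16, 8), (8, 16, -5), (-5, 14, 11)
river cycle of g (length 6): (-11, 8, 8), (8, 8, -11), (-11, 14, 5), (5, 16, -8), (-8, 16, 5), (5, 14, -11)
cycles differ ⇒ inequivalent

no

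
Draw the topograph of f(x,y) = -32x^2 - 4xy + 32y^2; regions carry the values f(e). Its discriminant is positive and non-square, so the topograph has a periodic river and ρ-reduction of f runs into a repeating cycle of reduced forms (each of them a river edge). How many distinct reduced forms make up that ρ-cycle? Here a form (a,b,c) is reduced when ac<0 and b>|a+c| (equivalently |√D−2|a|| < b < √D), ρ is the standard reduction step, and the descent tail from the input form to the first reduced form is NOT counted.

D = 4112, ⌊√D⌋ = 64
descent: ρ → (32,4,-32)  [lands on river]
river: ρ → (-32,60,4)
river: ρ → (4,60,-32)
river: ρ → (-32,4,32)
river: ρ → (32,60,-4)
river: ρ → (-4,60,32)
ρ-cycle length = 6 (tail of 1 descent step not counted)

6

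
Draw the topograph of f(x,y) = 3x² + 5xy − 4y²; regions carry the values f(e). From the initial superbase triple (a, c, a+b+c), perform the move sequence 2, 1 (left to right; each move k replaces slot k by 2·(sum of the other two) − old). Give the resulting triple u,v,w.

start (3,-4,4) = (f(1,0),f(0,1),f(1,1))
replace slot 2: 2·(3+4) − (-4) = 18 → (3,18,4)
replace slot 1: 2·(18+4) − 3 = 41 → (41,18,4)

41,18,4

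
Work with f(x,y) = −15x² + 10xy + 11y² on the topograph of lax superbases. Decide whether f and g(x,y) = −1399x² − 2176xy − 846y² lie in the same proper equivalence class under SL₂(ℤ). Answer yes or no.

D₁ = 760, D₂ = 760
river cycle of f (length 14): (11, 12, -14), (-14, 16, 9), (9, 20, -10), (-10, 20, 9), (9, 16, -14), (-14, 12, 11), (11, 10, -15), (-15, 20, 6), (6, 16, -21), (-21, 26, 1), … (4 more)
river cycle of g (length 14): (-14, 16, 9), (9, 20, -10), (-10, 20, 9), (9, 16, -14), (-14, 12, 11), (11, 10, -15), (-15, 20, 6), (6, 16, -21), (-21, 26, 1), (1, 26, -21), … (4 more)
cycles coincide ⇒ equivalent

yes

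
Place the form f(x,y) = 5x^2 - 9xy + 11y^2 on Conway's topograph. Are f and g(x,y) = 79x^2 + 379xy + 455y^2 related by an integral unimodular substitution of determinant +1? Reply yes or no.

D₁ = -139, D₂ = -139
f: translate: b→1 (≡-9 mod 10), so (5,-9,11)→(5,1,7)
f: reduced (well bottom): (5,1,7) with a≤c, −a<b≤a
g: translate: b→63 (≡379 mod 158), so (79,379,455)→(79,63,13)
g: flip: (79,63,13)→(13,-63,79)
g: translate: b→-11 (≡-63 mod 26), so (13,-63,79)→(13,-11,5)
g: flip: (13,-11,5)→(5,11,13)
g: translate: b→1 (≡11 mod 10), so (5,11,13)→(5,1,7)
g: reduced (well bottom): (5,1,7) with a≤c, −a<b≤a
reduced forms (5, 1, 7) vs (5, 1, 7) ⇒ equivalent

yes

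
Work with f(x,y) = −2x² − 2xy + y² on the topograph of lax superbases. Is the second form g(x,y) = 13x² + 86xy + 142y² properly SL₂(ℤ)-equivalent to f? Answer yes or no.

D₁ = 12, D₂ = 12
river cycle of f (length 2): (1, 2, -2), (-2, 2, 1)
river cycle of g (length 2): (1, 2, -2), (-2, 2, 1)
cycles coincide ⇒ equivalent

yes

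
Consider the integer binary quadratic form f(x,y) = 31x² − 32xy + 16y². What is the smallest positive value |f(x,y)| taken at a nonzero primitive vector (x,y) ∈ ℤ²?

translate: b→30 (≡-32 mod 62), so (31,-32,16)→(31,30,15)
flip: (31,30,15)→(15,-30,31)
translate: b→0 (≡-30 mod 30), so (15,-30,31)→(15,0,16)
reduced (well bottom): (15,0,16) with a≤c, −a<b≤a
well minimum = a = 15

15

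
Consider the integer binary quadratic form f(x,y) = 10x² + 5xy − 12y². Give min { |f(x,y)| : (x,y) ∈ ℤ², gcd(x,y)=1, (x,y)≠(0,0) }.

river: ρ → (-12,19,3)
river: ρ → (3,17,-18)
river: ρ → (-18,19,2)
river: ρ → (2,21,-8)
river: ρ → (-8,11,12)
river: ρ → (12,13,-7)
river: ρ → (-7,15,10)
river: ρ → (10,5,-12)
closes: descent 0, river 8
min |a| on river = 2

2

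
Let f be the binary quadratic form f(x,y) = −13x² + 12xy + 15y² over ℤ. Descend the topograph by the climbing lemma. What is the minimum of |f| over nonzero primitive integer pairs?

river: ρ → (15,18,-10)
river: ρ → (-10,22,11)
river: ρ → (11,22,-10)
river: ρ → (-10,18,15)
river: ρ → (15,12,-13)
river: ρ → (-13,14,14)
river: ρ → (14,14,-13)
river: ρ → (-13,12,15)
closes: descent 0, river 8
min |a| on river = 10

10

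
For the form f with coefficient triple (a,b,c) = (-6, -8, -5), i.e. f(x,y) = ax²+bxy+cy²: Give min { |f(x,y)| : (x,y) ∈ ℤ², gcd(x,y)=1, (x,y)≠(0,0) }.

translate: b→-4 (≡8 mod 12), so (6,8,5)→(6,-4,3)
flip: (6,-4,3)→(3,4,6)
translate: b→-2 (≡4 mod 6), so (3,4,6)→(3,-2,5)
reduced (well bottom): (3,-2,5) with a≤c, −a<b≤a
well minimum |f| = |-3| = 3 (negative-definite)

3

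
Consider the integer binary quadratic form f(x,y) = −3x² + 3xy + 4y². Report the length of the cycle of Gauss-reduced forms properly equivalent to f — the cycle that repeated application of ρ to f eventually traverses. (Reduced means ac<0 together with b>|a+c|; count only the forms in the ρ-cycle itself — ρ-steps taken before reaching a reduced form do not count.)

D = 57, ⌊√D⌋ = 7
river: ρ → (4,5,-2)
river: ρ → (-2,7,1)
river: ρ → (1,7,-2)
river: ρ → (-2,5,4)
river: ρ → (4,3,-3)
river: ρ → (-3,3,4)
ρ-cycle length = 6 (tail of 0 descent steps not counted)

6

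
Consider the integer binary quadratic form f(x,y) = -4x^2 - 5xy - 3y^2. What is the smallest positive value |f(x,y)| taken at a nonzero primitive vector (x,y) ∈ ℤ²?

translate: b→-3 (≡5 mod 8), so (4,5,3)→(4,-3,2)
flip: (4,-3,2)→(2,3,4)
translate: b→-1 (≡3 mod 4), so (2,3,4)→(2,-1,3)
reduced (well bottom): (2,-1,3) with a≤c, −a<b≤a
well minimum |f| = |-2| = 2 (negative-definite)

2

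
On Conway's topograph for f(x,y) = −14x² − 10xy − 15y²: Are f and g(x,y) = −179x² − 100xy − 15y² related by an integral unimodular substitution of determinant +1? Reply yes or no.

D₁ = -740, D₂ = -740
f is negative-definite; reduce −f:
−f: reduced (well bottom): (14,10,15) with a≤c, −a<b≤a
flip sign back: reduced form of f is (-14,-10,-15)
g is negative-definite; reduce −g:
−g: flip: (179,100,15)→(15,-100,179)
−g: translate: b→-10 (≡-100 mod 30), so (15,-100,179)→(15,-10,14)
−g: flip: (15,-10,14)→(14,10,15)
−g: reduced (well bottom): (14,10,15) with a≤c, −a<b≤a
flip sign back: reduced form of g is (-14,-10,-15)
reduced forms (-14, -10, -15) vs (-14, -10, -15) ⇒ equivalent

yes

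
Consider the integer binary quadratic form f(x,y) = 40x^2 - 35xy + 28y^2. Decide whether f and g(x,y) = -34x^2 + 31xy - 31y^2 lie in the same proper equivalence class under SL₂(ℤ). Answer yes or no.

D₁ = -3255, D₂ = -3255
f: flip: (40,-35,28)→(28,35,40)
f: translate: b→-21 (≡35 mod 56), so (28,35,40)→(28,-21,33)
f: reduced (well bottom): (28,-21,33) with a≤c, −a<b≤a
g is negative-definite; reduce −g:
−g: flip: (34,-31,31)→(31,31,34)
−g: reduced (well bottom): (31,31,34) with a≤c, −a<b≤a
flip sign back: reduced form of g is (-31,-31,-34)
reduced forms (28, -21, 33) vs (-31, -31, -34) ⇒ inequivalent

no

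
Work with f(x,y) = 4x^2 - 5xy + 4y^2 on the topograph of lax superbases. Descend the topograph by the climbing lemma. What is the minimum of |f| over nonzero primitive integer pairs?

translate: b→3 (≡-5 mod 8), so (4,-5,4)→(4,3,3)
flip: (4,3,3)→(3,-3,4)
translate: b→3 (≡-3 mod 6), so (3,-3,4)→(3,3,4)
reduced (well bottom): (3,3,4) with a≤c, −a<b≤a
well minimum = a = 3

3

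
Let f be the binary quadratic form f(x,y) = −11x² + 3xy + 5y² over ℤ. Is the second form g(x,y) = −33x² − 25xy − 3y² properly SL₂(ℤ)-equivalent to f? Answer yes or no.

D₁ = 229, D₂ = 229
river cycle of f (length 6): (5, 7, -9), (-9, 11, 3), (3, 13, -5), (-5, 7, 9), (9, 11, -3), (-3, 13, 5)
river cycle of g (length 6): (-3, 13, 5), (5, 7, -9), (-9, 11, 3), (3, 13, -5), (-5, 7, 9), (9, 11, -3)
cycles coincide ⇒ equivalent

yes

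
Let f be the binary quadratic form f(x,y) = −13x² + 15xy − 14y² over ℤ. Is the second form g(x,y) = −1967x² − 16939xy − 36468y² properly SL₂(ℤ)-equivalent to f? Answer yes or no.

D₁ = -503, D₂ = -503
f is negative-definite; reduce −f:
−f: translate: b→11 (≡-15 mod 26), so (13,-15,14)→(13,11,12)
−f: flip: (13,11,12)→(12,-11,13)
−f: reduced (well bottom): (12,-11,13) with a≤c, −a<b≤a
flip sign back: reduced form of f is (-12,11,-13)
g is negative-definite; reduce −g:
−g: translate: b→1203 (≡16939 mod 3934), so (1967,16939,36468)→(1967,1203,184)
−g: flip: (1967,1203,184)→(184,-1203,1967)
−g: translate: b→-99 (≡-1203 mod 368), so (184,-1203,1967)→(184,-99,14)
−g: flip: (184,-99,14)→(14,99,184)
−g: translate: b→-13 (≡99 mod 28), so (14,99,184)→(14,-13,12)
−g: flip: (14,-13,12)→(12,13,14)
−g: translate: b→-11 (≡13 mod 24), so (12,13,14)→(12,-11,13)
−g: reduced (well bottom): (12,-11,13) with a≤c, −a<b≤a
flip sign back: reduced form of g is (-12,11,-13)
reduced forms (-12, 11, -13) vs (-12, 11, -13) ⇒ equivalent

yes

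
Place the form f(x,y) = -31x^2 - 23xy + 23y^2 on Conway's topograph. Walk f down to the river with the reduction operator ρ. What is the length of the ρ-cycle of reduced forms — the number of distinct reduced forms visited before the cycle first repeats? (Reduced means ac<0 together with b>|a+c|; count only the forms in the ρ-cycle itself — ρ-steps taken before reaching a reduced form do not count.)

D = 3381, ⌊√D⌋ = 58
descent: ρ → (23,23,-31)  [lands on river]
river: ρ → (-31,39,15)
river: ρ → (15,51,-13)
river: ρ → (-13,53,11)
river: ρ → (11,57,-3)
river: ρ → (-3,57,11)
river: ρ → (11,53,-13)
river: ρ → (-13,51,15)
river: ρ → (15,39,-31)
river: ρ → (-31,23,23)
ρ-cycle length = 10 (tail of 1 descent step not counted)

10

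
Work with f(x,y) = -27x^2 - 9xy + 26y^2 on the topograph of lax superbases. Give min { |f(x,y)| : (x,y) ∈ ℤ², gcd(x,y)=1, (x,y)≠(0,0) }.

descent: ρ → (26,9,-27)  [lands on river]
river: ρ → (-27,45,8)
river: ρ → (8,51,-9)
river: ρ → (-9,39,38)
river: ρ → (38,37,-10)
river: ρ → (-10,43,26)
closes: descent 1, river 6
min |a| on river = 8

8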